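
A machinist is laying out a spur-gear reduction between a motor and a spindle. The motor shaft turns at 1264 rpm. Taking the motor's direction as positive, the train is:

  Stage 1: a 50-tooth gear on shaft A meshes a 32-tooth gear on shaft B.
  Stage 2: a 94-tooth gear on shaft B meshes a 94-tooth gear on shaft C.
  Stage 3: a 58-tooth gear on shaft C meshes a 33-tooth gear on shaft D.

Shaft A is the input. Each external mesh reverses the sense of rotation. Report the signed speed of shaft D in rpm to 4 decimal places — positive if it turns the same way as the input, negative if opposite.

-3471.2121 rpm (opposite to input, |ω| = 3471.2121 rpm)

Stage 1 [50T→32T]: ω = 1264.0000×50/32 = 1975.0000 rpm, dir flips to −; running = −1975.0000
Stage 2 [94T→94T]: ω = 1975.0000×94/94 = 1975.0000 rpm, dir flips to +; running = +1975.0000
Stage 3 [58T→33T]: ω = 1975.0000×58/33 = 3471.2121 rpm, dir flips to −; running = −3471.2121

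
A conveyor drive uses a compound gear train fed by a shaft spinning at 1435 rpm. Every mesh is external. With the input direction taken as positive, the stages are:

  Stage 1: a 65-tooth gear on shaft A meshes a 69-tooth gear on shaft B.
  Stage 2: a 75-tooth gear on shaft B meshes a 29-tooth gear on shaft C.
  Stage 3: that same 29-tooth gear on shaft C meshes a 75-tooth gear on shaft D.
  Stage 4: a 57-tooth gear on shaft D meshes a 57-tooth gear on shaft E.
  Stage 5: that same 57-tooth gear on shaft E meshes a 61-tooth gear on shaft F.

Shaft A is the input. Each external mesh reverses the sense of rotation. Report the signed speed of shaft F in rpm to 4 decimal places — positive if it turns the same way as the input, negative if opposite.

Stage 1 [65T→69T]: ω = 1435.0000×65/69 = 1351.8116 rpm, dir flips to −; running = −1351.8116
Stage 2 [75T→29T]: ω = 1351.8116×75/29 = 3496.0645 rpm, dir flips to +; running = +3496.0645
Stage 3 [29T→75T]: ω = 3496.0645×29/75 = 1351.8116 rpm, dir flips to −; running = −1351.8116
Stage 4 [57T→57T]: ω = 1351.8116×57/57 = 1351.8116 rpm, dir flips to +; running = +1351.8116
Stage 5 [57T→61T]: ω = 1351.8116×57/61 = 1263.1682 rpm, dir flips to −; running = −1263.1682

-1263.1682 rpm (opposite to input, |ω| = 1263.1682 rpm)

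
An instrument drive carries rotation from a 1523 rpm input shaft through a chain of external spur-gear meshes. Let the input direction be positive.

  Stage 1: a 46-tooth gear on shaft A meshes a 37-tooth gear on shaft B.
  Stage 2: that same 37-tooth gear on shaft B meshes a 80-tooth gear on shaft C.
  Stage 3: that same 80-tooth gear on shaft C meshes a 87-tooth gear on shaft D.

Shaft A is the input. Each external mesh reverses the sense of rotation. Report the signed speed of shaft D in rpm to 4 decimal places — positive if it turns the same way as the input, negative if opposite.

Stage 1 [46T→37T]: ω = 1523.0000×46/37 = 1893.4595 rpm, dir flips to −; running = −1893.4595
Stage 2 [37T→80T]: ω = 1893.4595×37/80 = 875.7250 rpm, dir flips to +; running = +875.7250
Stage 3 [80T→87T]: ω = 875.7250×80/87 = 805.2644 rpm, dir flips to −; running = −805.2644

-805.2644 rpm (opposite to input, |ω| = 805.2644 rpm)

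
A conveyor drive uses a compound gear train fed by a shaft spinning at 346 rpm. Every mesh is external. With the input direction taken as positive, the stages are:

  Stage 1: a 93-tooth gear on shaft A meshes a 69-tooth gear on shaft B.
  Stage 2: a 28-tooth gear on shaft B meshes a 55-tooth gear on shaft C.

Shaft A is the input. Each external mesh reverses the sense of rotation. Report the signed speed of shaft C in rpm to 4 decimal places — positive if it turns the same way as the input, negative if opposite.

+237.4134 rpm (same as input, |ω| = 237.4134 rpm)

Stage 1 [93T→69T]: ω = 346.0000×93/69 = 466.3478 rpm, dir flips to −; running = −466.3478
Stage 2 [28T→55T]: ω = 466.3478×28/55 = 237.4134 rpm, dir flips to +; running = +237.4134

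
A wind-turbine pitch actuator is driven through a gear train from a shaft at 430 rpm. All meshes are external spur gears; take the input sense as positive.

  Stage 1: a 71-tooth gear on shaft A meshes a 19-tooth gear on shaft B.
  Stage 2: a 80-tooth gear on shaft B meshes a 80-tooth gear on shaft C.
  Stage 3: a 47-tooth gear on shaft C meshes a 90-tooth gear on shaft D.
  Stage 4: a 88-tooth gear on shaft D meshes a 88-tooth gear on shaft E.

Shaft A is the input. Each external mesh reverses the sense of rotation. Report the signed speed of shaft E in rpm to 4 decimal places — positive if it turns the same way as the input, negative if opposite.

+839.1287 rpm (same as input, |ω| = 839.1287 rpm)

Stage 1 [71T→19T]: ω = 430.0000×71/19 = 1606.8421 rpm, dir flips to −; running = −1606.8421
Stage 2 [80T→80T]: ω = 1606.8421×80/80 = 1606.8421 rpm, dir flips to +; running = +1606.8421
Stage 3 [47T→90T]: ω = 1606.8421×47/90 = 839.1287 rpm, dir flips to −; running = −839.1287
Stage 4 [88T→88T]: ω = 839.1287×88/88 = 839.1287 rpm, dir flips to +; running = +839.1287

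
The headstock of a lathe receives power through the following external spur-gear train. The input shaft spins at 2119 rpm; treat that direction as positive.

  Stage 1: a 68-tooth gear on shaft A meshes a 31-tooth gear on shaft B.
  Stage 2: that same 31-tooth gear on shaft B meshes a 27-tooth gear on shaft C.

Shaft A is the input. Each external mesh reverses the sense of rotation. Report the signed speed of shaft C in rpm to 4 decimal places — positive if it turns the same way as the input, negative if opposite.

+5336.7407 rpm (same as input, |ω| = 5336.7407 rpm)

Stage 1 [68T→31T]: ω = 2119.0000×68/31 = 4648.1290 rpm, dir flips to −; running = −4648.1290
Stage 2 [31T→27T]: ω = 4648.1290×31/27 = 5336.7407 rpm, dir flips to +; running = +5336.7407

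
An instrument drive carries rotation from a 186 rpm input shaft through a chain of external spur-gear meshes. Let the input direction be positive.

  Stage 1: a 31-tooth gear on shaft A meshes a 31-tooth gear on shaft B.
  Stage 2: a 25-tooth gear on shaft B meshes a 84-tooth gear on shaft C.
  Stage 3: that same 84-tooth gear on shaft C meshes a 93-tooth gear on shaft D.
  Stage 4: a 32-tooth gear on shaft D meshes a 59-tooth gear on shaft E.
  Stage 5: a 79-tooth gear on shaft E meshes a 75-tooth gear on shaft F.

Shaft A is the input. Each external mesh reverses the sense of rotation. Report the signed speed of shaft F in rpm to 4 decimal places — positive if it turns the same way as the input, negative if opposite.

Stage 1 [31T→31T]: ω = 186.0000×31/31 = 186.0000 rpm, dir flips to −; running = −186.0000
Stage 2 [25T→84T]: ω = 186.0000×25/84 = 55.3571 rpm, dir flips to +; running = +55.3571
Stage 3 [84T→93T]: ω = 55.3571×84/93 = 50.0000 rpm, dir flips to −; running = −50.0000
Stage 4 [32T→59T]: ω = 50.0000×32/59 = 27.1186 rpm, dir flips to +; running = +27.1186
Stage 5 [79T→75T]: ω = 27.1186×79/75 = 28.5650 rpm, dir flips to −; running = −28.5650

-28.5650 rpm (opposite to input, |ω| = 28.5650 rpm)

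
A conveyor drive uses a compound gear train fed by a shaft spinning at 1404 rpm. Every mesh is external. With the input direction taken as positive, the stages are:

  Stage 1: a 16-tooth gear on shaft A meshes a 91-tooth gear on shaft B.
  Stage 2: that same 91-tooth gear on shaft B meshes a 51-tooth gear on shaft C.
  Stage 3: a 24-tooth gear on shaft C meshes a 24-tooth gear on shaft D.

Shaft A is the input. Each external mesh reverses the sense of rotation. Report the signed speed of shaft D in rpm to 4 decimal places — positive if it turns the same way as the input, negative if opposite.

-440.4706 rpm (opposite to input, |ω| = 440.4706 rpm)

Stage 1 [16T→91T]: ω = 1404.0000×16/91 = 246.8571 rpm, dir flips to −; running = −246.8571
Stage 2 [91T→51T]: ω = 246.8571×91/51 = 440.4706 rpm, dir flips to +; running = +440.4706
Stage 3 [24T→24T]: ω = 440.4706×24/24 = 440.4706 rpm, dir flips to −; running = −440.4706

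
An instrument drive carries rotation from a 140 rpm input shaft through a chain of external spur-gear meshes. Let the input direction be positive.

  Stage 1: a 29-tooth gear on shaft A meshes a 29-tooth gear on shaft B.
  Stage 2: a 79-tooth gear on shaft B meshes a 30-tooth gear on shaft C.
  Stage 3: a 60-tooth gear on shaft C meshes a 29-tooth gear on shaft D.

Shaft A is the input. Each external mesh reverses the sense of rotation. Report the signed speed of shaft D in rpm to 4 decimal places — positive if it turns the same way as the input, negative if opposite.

-762.7586 rpm (opposite to input, |ω| = 762.7586 rpm)

Stage 1 [29T→29T]: ω = 140.0000×29/29 = 140.0000 rpm, dir flips to −; running = −140.0000
Stage 2 [79T→30T]: ω = 140.0000×79/30 = 368.6667 rpm, dir flips to +; running = +368.6667
Stage 3 [60T→29T]: ω = 368.6667×60/29 = 762.7586 rpm, dir flips to −; running = −762.7586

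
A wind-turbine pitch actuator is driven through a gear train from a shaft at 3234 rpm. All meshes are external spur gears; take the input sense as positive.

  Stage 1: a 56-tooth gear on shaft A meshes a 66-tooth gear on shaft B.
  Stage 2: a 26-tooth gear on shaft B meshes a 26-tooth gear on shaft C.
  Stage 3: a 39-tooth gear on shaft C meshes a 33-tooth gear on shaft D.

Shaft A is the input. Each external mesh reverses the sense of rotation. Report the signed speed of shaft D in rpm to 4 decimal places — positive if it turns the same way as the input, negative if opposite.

Stage 1 [56T→66T]: ω = 3234.0000×56/66 = 2744.0000 rpm, dir flips to −; running = −2744.0000
Stage 2 [26T→26T]: ω = 2744.0000×26/26 = 2744.0000 rpm, dir flips to +; running = +2744.0000
Stage 3 [39T→33T]: ω = 2744.0000×39/33 = 3242.9091 rpm, dir flips to −; running = −3242.9091

-3242.9091 rpm (opposite to input, |ω| = 3242.9091 rpm)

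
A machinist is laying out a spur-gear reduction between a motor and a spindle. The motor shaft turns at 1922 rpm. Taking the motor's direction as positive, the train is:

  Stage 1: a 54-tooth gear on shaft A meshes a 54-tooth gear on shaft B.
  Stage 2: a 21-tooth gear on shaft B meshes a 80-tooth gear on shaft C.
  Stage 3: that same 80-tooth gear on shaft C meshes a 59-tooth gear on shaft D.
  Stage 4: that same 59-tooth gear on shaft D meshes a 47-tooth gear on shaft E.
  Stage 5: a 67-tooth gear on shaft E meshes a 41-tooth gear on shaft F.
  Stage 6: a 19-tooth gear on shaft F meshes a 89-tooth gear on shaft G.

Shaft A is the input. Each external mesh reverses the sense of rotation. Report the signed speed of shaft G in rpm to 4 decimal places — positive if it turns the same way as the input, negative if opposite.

+299.5914 rpm (same as input, |ω| = 299.5914 rpm)

Stage 1 [54T→54T]: ω = 1922.0000×54/54 = 1922.0000 rpm, dir flips to −; running = −1922.0000
Stage 2 [21T→80T]: ω = 1922.0000×21/80 = 504.5250 rpm, dir flips to +; running = +504.5250
Stage 3 [80T→59T]: ω = 504.5250×80/59 = 684.1017 rpm, dir flips to −; running = −684.1017
Stage 4 [59T→47T]: ω = 684.1017×59/47 = 858.7660 rpm, dir flips to +; running = +858.7660
Stage 5 [67T→41T]: ω = 858.7660×67/41 = 1403.3492 rpm, dir flips to −; running = −1403.3492
Stage 6 [19T→89T]: ω = 1403.3492×19/89 = 299.5914 rpm, dir flips to +; running = +299.5914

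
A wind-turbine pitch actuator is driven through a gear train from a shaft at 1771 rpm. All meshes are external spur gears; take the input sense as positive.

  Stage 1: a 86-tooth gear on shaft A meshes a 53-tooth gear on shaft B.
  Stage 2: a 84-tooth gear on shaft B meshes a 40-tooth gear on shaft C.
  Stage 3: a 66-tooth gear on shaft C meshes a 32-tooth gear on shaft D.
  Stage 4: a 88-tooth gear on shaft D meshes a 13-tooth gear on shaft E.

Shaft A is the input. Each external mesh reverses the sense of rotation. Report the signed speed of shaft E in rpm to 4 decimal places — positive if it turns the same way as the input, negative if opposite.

+84254.6181 rpm (same as input, |ω| = 84254.6181 rpm)

Stage 1 [86T→53T]: ω = 1771.0000×86/53 = 2873.6981 rpm, dir flips to −; running = −2873.6981
Stage 2 [84T→40T]: ω = 2873.6981×84/40 = 6034.7660 rpm, dir flips to +; running = +6034.7660
Stage 3 [66T→32T]: ω = 6034.7660×66/32 = 12446.7050 rpm, dir flips to −; running = −12446.7050
Stage 4 [88T→13T]: ω = 12446.7050×88/13 = 84254.6181 rpm, dir flips to +; running = +84254.6181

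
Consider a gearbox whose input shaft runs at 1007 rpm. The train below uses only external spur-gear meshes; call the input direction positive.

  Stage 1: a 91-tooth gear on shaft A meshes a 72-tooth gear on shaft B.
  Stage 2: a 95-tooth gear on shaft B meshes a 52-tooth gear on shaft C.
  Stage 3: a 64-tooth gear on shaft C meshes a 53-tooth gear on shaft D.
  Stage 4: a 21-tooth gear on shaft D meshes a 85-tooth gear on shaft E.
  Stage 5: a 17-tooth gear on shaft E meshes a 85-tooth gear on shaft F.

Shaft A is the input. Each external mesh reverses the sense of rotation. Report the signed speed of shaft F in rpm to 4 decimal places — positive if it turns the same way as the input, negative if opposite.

Stage 1 [91T→72T]: ω = 1007.0000×91/72 = 1272.7361 rpm, dir flips to −; running = −1272.7361
Stage 2 [95T→52T]: ω = 1272.7361×95/52 = 2325.1910 rpm, dir flips to +; running = +2325.1910
Stage 3 [64T→53T]: ω = 2325.1910×64/53 = 2807.7778 rpm, dir flips to −; running = −2807.7778
Stage 4 [21T→85T]: ω = 2807.7778×21/85 = 693.6863 rpm, dir flips to +; running = +693.6863
Stage 5 [17T→85T]: ω = 693.6863×17/85 = 138.7373 rpm, dir flips to −; running = −138.7373

-138.7373 rpm (opposite to input, |ω| = 138.7373 rpm)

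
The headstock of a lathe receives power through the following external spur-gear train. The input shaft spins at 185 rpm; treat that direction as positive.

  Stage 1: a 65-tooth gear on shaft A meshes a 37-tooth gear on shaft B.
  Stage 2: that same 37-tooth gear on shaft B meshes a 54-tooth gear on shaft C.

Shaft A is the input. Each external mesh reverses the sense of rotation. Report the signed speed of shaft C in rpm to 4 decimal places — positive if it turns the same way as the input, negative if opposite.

+222.6852 rpm (same as input, |ω| = 222.6852 rpm)

Stage 1 [65T→37T]: ω = 185.0000×65/37 = 325.0000 rpm, dir flips to −; running = −325.0000
Stage 2 [37T→54T]: ω = 325.0000×37/54 = 222.6852 rpm, dir flips to +; running = +222.6852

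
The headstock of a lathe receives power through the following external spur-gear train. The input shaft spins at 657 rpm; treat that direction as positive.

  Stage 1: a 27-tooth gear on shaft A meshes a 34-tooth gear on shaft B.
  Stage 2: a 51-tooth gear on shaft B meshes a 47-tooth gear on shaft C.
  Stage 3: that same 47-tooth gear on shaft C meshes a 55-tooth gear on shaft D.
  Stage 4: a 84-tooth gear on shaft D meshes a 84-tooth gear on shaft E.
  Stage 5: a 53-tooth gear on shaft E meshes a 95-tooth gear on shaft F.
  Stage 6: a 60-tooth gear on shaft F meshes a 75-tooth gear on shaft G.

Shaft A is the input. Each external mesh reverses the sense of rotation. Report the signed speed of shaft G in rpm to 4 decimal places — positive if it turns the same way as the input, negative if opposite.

Stage 1 [27T→34T]: ω = 657.0000×27/34 = 521.7353 rpm, dir flips to −; running = −521.7353
Stage 2 [51T→47T]: ω = 521.7353×51/47 = 566.1383 rpm, dir flips to +; running = +566.1383
Stage 3 [47T→55T]: ω = 566.1383×47/55 = 483.7909 rpm, dir flips to −; running = −483.7909
Stage 4 [84T→84T]: ω = 483.7909×84/84 = 483.7909 rpm, dir flips to +; running = +483.7909
Stage 5 [53T→95T]: ω = 483.7909×53/95 = 269.9044 rpm, dir flips to −; running = −269.9044
Stage 6 [60T→75T]: ω = 269.9044×60/75 = 215.9235 rpm, dir flips to +; running = +215.9235

+215.9235 rpm (same as input, |ω| = 215.9235 rpm)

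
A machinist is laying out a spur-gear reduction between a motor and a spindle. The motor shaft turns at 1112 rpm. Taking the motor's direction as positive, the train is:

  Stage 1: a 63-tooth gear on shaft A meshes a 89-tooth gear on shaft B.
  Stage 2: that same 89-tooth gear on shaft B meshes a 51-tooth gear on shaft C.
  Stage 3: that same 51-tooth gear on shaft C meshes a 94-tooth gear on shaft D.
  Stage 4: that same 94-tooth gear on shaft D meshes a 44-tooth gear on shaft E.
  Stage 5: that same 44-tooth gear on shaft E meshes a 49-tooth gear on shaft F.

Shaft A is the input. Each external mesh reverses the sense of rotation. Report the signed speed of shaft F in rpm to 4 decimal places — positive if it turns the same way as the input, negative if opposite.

Stage 1 [63T→89T]: ω = 1112.0000×63/89 = 787.1461 rpm, dir flips to −; running = −787.1461
Stage 2 [89T→51T]: ω = 787.1461×89/51 = 1373.6471 rpm, dir flips to +; running = +1373.6471
Stage 3 [51T→94T]: ω = 1373.6471×51/94 = 745.2766 rpm, dir flips to −; running = −745.2766
Stage 4 [94T→44T]: ω = 745.2766×94/44 = 1592.1818 rpm, dir flips to +; running = +1592.1818
Stage 5 [44T→49T]: ω = 1592.1818×44/49 = 1429.7143 rpm, dir flips to −; running = −1429.7143

-1429.7143 rpm (opposite to input, |ω| = 1429.7143 rpm)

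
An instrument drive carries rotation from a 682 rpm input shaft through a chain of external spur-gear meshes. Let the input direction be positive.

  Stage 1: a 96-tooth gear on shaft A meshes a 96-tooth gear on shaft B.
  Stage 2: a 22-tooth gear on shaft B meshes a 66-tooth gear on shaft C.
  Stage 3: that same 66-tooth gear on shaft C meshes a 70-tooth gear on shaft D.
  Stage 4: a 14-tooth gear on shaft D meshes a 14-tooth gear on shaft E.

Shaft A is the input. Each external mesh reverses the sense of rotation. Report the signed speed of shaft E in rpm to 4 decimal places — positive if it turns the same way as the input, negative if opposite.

+214.3429 rpm (same as input, |ω| = 214.3429 rpm)

Stage 1 [96T→96T]: ω = 682.0000×96/96 = 682.0000 rpm, dir flips to −; running = −682.0000
Stage 2 [22T→66T]: ω = 682.0000×22/66 = 227.3333 rpm, dir flips to +; running = +227.3333
Stage 3 [66T→70T]: ω = 227.3333×66/70 = 214.3429 rpm, dir flips to −; running = −214.3429
Stage 4 [14T→14T]: ω = 214.3429×14/14 = 214.3429 rpm, dir flips to +; running = +214.3429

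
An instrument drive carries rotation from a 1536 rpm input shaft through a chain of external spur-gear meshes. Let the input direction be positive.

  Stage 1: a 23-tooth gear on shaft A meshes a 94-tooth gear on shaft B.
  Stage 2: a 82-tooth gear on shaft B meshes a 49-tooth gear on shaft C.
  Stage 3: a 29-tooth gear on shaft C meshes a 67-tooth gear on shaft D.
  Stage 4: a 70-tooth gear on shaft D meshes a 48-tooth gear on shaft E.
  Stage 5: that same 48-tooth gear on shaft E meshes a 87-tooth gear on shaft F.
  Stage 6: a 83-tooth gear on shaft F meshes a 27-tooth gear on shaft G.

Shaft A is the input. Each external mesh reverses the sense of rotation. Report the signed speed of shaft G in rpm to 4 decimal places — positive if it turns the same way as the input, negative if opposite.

+673.3258 rpm (same as input, |ω| = 673.3258 rpm)

Stage 1 [23T→94T]: ω = 1536.0000×23/94 = 375.8298 rpm, dir flips to −; running = −375.8298
Stage 2 [82T→49T]: ω = 375.8298×82/49 = 628.9396 rpm, dir flips to +; running = +628.9396
Stage 3 [29T→67T]: ω = 628.9396×29/67 = 272.2276 rpm, dir flips to −; running = −272.2276
Stage 4 [70T→48T]: ω = 272.2276×70/48 = 396.9986 rpm, dir flips to +; running = +396.9986
Stage 5 [48T→87T]: ω = 396.9986×48/87 = 219.0337 rpm, dir flips to −; running = −219.0337
Stage 6 [83T→27T]: ω = 219.0337×83/27 = 673.3258 rpm, dir flips to +; running = +673.3258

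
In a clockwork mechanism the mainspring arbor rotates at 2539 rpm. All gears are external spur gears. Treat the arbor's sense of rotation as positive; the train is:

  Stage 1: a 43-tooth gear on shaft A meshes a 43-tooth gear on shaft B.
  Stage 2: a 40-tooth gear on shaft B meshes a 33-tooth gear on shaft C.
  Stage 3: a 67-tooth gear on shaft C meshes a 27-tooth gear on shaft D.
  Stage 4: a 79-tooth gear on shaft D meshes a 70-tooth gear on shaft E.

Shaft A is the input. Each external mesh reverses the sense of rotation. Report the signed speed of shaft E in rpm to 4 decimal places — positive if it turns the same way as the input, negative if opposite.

Stage 1 [43T→43T]: ω = 2539.0000×43/43 = 2539.0000 rpm, dir flips to −; running = −2539.0000
Stage 2 [40T→33T]: ω = 2539.0000×40/33 = 3077.5758 rpm, dir flips to +; running = +3077.5758
Stage 3 [67T→27T]: ω = 3077.5758×67/27 = 7636.9473 rpm, dir flips to −; running = −7636.9473
Stage 4 [79T→70T]: ω = 7636.9473×79/70 = 8618.8405 rpm, dir flips to +; running = +8618.8405

+8618.8405 rpm (same as input, |ω| = 8618.8405 rpm)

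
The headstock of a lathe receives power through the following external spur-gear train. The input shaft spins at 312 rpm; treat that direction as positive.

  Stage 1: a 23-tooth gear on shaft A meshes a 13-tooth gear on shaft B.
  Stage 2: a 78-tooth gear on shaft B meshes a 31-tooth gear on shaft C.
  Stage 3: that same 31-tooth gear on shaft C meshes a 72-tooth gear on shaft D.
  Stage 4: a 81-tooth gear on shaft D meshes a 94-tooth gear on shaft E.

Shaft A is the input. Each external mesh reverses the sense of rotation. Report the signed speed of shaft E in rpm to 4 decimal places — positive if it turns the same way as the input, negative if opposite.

+515.2979 rpm (same as input, |ω| = 515.2979 rpm)

Stage 1 [23T→13T]: ω = 312.0000×23/13 = 552.0000 rpm, dir flips to −; running = −552.0000
Stage 2 [78T→31T]: ω = 552.0000×78/31 = 1388.9032 rpm, dir flips to +; running = +1388.9032
Stage 3 [31T→72T]: ω = 1388.9032×31/72 = 598.0000 rpm, dir flips to −; running = −598.0000
Stage 4 [81T→94T]: ω = 598.0000×81/94 = 515.2979 rpm, dir flips to +; running = +515.2979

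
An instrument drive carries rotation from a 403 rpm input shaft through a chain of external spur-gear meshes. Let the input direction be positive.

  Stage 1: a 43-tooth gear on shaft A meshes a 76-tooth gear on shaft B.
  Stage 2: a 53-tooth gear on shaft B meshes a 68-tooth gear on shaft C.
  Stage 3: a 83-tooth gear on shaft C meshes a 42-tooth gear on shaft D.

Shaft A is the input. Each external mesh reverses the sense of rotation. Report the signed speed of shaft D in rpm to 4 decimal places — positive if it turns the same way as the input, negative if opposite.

-351.2009 rpm (opposite to input, |ω| = 351.2009 rpm)

Stage 1 [43T→76T]: ω = 403.0000×43/76 = 228.0132 rpm, dir flips to −; running = −228.0132
Stage 2 [53T→68T]: ω = 228.0132×53/68 = 177.7161 rpm, dir flips to +; running = +177.7161
Stage 3 [83T→42T]: ω = 177.7161×83/42 = 351.2009 rpm, dir flips to −; running = −351.2009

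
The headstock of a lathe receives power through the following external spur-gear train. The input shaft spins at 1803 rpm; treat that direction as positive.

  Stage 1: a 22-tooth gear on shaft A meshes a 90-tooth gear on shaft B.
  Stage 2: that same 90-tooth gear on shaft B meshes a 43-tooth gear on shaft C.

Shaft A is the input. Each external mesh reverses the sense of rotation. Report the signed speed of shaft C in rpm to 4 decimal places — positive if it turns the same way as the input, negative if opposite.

+922.4651 rpm (same as input, |ω| = 922.4651 rpm)

Stage 1 [22T→90T]: ω = 1803.0000×22/90 = 440.7333 rpm, dir flips to −; running = −440.7333
Stage 2 [90T→43T]: ω = 440.7333×90/43 = 922.4651 rpm, dir flips to +; running = +922.4651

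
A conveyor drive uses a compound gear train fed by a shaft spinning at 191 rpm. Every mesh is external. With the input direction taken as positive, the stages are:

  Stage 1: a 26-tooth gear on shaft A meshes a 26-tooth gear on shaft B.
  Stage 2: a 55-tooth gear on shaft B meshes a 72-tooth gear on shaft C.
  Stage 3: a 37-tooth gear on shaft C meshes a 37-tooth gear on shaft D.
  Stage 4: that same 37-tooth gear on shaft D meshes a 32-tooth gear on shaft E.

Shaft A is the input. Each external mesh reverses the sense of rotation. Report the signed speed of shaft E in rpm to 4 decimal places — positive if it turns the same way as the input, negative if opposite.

+168.7001 rpm (same as input, |ω| = 168.7001 rpm)

Stage 1 [26T→26T]: ω = 191.0000×26/26 = 191.0000 rpm, dir flips to −; running = −191.0000
Stage 2 [55T→72T]: ω = 191.0000×55/72 = 145.9028 rpm, dir flips to +; running = +145.9028
Stage 3 [37T→37T]: ω = 145.9028×37/37 = 145.9028 rpm, dir flips to −; running = −145.9028
Stage 4 [37T→32T]: ω = 145.9028×37/32 = 168.7001 rpm, dir flips to +; running = +168.7001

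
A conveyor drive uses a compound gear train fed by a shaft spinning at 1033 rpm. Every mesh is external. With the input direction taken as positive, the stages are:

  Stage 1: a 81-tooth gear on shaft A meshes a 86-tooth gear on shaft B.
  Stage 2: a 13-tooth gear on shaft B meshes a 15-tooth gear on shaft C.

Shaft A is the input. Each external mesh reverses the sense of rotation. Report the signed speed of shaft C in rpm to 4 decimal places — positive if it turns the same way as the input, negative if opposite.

Stage 1 [81T→86T]: ω = 1033.0000×81/86 = 972.9419 rpm, dir flips to −; running = −972.9419
Stage 2 [13T→15T]: ω = 972.9419×13/15 = 843.2163 rpm, dir flips to +; running = +843.2163

+843.2163 rpm (same as input, |ω| = 843.2163 rpm)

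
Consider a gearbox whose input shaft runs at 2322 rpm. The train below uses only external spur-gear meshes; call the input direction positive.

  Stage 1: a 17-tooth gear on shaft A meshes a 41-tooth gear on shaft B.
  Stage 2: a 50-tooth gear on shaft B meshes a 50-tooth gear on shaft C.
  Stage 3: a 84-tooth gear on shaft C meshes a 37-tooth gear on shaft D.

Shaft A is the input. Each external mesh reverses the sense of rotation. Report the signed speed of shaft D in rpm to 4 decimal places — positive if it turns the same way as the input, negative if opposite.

Stage 1 [17T→41T]: ω = 2322.0000×17/41 = 962.7805 rpm, dir flips to −; running = −962.7805
Stage 2 [50T→50T]: ω = 962.7805×50/50 = 962.7805 rpm, dir flips to +; running = +962.7805
Stage 3 [84T→37T]: ω = 962.7805×84/37 = 2185.7719 rpm, dir flips to −; running = −2185.7719

-2185.7719 rpm (opposite to input, |ω| = 2185.7719 rpm)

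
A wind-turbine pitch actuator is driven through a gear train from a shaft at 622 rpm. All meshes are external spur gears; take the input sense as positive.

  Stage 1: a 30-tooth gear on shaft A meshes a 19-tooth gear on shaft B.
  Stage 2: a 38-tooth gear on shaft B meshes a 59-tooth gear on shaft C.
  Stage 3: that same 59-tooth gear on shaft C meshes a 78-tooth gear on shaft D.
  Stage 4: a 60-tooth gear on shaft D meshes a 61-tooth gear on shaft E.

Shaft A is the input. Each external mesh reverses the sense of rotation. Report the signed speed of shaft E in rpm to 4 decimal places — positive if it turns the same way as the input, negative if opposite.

+470.6179 rpm (same as input, |ω| = 470.6179 rpm)

Stage 1 [30T→19T]: ω = 622.0000×30/19 = 982.1053 rpm, dir flips to −; running = −982.1053
Stage 2 [38T→59T]: ω = 982.1053×38/59 = 632.5424 rpm, dir flips to +; running = +632.5424
Stage 3 [59T→78T]: ω = 632.5424×59/78 = 478.4615 rpm, dir flips to −; running = −478.4615
Stage 4 [60T→61T]: ω = 478.4615×60/61 = 470.6179 rpm, dir flips to +; running = +470.6179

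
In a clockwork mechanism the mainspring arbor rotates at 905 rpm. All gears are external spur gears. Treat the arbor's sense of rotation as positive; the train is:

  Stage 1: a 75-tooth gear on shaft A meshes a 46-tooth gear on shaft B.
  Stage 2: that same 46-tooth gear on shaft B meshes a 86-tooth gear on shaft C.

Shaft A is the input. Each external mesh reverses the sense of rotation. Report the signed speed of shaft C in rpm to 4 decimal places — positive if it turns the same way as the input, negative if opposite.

+789.2442 rpm (same as input, |ω| = 789.2442 rpm)

Stage 1 [75T→46T]: ω = 905.0000×75/46 = 1475.5435 rpm, dir flips to −; running = −1475.5435
Stage 2 [46T→86T]: ω = 1475.5435×46/86 = 789.2442 rpm, dir flips to +; running = +789.2442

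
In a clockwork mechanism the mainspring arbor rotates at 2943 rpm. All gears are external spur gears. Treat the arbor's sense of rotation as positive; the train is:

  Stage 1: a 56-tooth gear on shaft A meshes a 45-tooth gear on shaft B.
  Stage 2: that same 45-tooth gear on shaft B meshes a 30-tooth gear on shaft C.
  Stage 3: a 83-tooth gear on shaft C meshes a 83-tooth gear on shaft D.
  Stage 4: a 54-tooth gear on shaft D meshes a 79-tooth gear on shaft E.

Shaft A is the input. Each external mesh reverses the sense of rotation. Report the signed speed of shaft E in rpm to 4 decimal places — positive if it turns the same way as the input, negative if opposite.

Stage 1 [56T→45T]: ω = 2943.0000×56/45 = 3662.4000 rpm, dir flips to −; running = −3662.4000
Stage 2 [45T→30T]: ω = 3662.4000×45/30 = 5493.6000 rpm, dir flips to +; running = +5493.6000
Stage 3 [83T→83T]: ω = 5493.6000×83/83 = 5493.6000 rpm, dir flips to −; running = −5493.6000
Stage 4 [54T→79T]: ω = 5493.6000×54/79 = 3755.1190 rpm, dir flips to +; running = +3755.1190

+3755.1190 rpm (same as input, |ω| = 3755.1190 rpm)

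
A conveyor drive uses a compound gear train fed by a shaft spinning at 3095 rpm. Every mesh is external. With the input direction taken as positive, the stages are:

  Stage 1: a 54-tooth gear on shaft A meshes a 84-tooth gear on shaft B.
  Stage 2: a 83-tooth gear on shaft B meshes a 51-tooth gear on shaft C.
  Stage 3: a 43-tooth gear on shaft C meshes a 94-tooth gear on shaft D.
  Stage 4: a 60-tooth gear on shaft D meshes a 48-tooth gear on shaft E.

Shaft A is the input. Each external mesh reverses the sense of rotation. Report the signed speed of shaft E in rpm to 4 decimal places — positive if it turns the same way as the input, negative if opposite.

Stage 1 [54T→84T]: ω = 3095.0000×54/84 = 1989.6429 rpm, dir flips to −; running = −1989.6429
Stage 2 [83T→51T]: ω = 1989.6429×83/51 = 3238.0462 rpm, dir flips to +; running = +3238.0462
Stage 3 [43T→94T]: ω = 3238.0462×43/94 = 1481.2339 rpm, dir flips to −; running = −1481.2339
Stage 4 [60T→48T]: ω = 1481.2339×60/48 = 1851.5424 rpm, dir flips to +; running = +1851.5424

+1851.5424 rpm (same as input, |ω| = 1851.5424 rpm)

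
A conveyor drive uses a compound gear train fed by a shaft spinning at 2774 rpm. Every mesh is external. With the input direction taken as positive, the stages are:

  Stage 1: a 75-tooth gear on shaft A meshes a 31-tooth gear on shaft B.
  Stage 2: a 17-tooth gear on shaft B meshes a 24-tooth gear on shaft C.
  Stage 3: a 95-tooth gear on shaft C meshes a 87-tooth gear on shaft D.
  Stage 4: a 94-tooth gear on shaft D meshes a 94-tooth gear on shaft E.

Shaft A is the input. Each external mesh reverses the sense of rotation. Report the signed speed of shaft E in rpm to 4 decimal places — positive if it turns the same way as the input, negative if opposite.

+5190.9645 rpm (same as input, |ω| = 5190.9645 rpm)

Stage 1 [75T→31T]: ω = 2774.0000×75/31 = 6711.2903 rpm, dir flips to −; running = −6711.2903
Stage 2 [17T→24T]: ω = 6711.2903×17/24 = 4753.8306 rpm, dir flips to +; running = +4753.8306
Stage 3 [95T→87T]: ω = 4753.8306×95/87 = 5190.9645 rpm, dir flips to −; running = −5190.9645
Stage 4 [94T→94T]: ω = 5190.9645×94/94 = 5190.9645 rpm, dir flips to +; running = +5190.9645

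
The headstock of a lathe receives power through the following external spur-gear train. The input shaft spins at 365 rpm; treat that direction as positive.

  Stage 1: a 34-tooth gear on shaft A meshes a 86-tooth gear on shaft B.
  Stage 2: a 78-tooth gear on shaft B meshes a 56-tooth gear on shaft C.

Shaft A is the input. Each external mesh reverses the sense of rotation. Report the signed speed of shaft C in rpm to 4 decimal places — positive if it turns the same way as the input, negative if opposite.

Stage 1 [34T→86T]: ω = 365.0000×34/86 = 144.3023 rpm, dir flips to −; running = −144.3023
Stage 2 [78T→56T]: ω = 144.3023×78/56 = 200.9925 rpm, dir flips to +; running = +200.9925

+200.9925 rpm (same as input, |ω| = 200.9925 rpm)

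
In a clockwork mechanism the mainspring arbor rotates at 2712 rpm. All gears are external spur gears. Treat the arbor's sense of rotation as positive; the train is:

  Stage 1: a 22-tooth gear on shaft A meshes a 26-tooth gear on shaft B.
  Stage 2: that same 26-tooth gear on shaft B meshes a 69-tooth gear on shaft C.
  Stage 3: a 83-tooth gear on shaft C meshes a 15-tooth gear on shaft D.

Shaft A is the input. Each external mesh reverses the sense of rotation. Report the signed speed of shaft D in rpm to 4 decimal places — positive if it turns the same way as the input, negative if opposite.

-4784.6493 rpm (opposite to input, |ω| = 4784.6493 rpm)

Stage 1 [22T→26T]: ω = 2712.0000×22/26 = 2294.7692 rpm, dir flips to −; running = −2294.7692
Stage 2 [26T→69T]: ω = 2294.7692×26/69 = 864.6957 rpm, dir flips to +; running = +864.6957
Stage 3 [83T→15T]: ω = 864.6957×83/15 = 4784.6493 rpm, dir flips to −; running = −4784.6493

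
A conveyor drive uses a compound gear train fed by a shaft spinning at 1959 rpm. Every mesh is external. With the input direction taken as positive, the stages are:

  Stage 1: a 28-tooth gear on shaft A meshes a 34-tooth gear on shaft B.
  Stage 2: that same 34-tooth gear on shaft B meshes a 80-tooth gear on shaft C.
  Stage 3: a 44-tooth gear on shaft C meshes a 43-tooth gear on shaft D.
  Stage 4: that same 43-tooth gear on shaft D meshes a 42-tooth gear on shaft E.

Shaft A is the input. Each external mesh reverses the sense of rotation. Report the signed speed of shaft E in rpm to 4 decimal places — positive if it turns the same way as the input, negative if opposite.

Stage 1 [28T→34T]: ω = 1959.0000×28/34 = 1613.2941 rpm, dir flips to −; running = −1613.2941
Stage 2 [34T→80T]: ω = 1613.2941×34/80 = 685.6500 rpm, dir flips to +; running = +685.6500
Stage 3 [44T→43T]: ω = 685.6500×44/43 = 701.5953 rpm, dir flips to −; running = −701.5953
Stage 4 [43T→42T]: ω = 701.5953×43/42 = 718.3000 rpm, dir flips to +; running = +718.3000

+718.3000 rpm (same as input, |ω| = 718.3000 rpm)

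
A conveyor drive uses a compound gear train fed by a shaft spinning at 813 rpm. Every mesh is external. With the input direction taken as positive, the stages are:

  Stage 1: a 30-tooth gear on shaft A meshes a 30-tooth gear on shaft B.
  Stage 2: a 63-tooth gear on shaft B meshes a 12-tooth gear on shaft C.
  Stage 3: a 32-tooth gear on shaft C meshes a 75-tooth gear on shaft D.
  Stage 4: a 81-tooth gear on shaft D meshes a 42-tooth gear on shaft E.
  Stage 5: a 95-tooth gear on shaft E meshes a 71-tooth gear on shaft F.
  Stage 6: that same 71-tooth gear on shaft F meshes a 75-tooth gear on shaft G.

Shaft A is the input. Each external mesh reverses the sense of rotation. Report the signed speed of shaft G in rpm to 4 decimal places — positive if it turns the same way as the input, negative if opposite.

+4448.7360 rpm (same as input, |ω| = 4448.7360 rpm)

Stage 1 [30T→30T]: ω = 813.0000×30/30 = 813.0000 rpm, dir flips to −; running = −813.0000
Stage 2 [63T→12T]: ω = 813.0000×63/12 = 4268.2500 rpm, dir flips to +; running = +4268.2500
Stage 3 [32T→75T]: ω = 4268.2500×32/75 = 1821.1200 rpm, dir flips to −; running = −1821.1200
Stage 4 [81T→42T]: ω = 1821.1200×81/42 = 3512.1600 rpm, dir flips to +; running = +3512.1600
Stage 5 [95T→71T]: ω = 3512.1600×95/71 = 4699.3690 rpm, dir flips to −; running = −4699.3690
Stage 6 [71T→75T]: ω = 4699.3690×71/75 = 4448.7360 rpm, dir flips to +; running = +4448.7360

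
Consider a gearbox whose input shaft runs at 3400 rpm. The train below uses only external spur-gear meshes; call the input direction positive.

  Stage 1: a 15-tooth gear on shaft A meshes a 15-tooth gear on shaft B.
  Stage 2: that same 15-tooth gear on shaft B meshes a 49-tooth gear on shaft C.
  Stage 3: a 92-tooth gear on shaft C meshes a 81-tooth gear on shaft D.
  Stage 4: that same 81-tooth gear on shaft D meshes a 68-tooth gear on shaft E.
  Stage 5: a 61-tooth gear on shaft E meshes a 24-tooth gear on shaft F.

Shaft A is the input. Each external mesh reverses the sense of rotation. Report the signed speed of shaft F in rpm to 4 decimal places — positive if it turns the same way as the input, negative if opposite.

-3579.0816 rpm (opposite to input, |ω| = 3579.0816 rpm)

Stage 1 [15T→15T]: ω = 3400.0000×15/15 = 3400.0000 rpm, dir flips to −; running = −3400.0000
Stage 2 [15T→49T]: ω = 3400.0000×15/49 = 1040.8163 rpm, dir flips to +; running = +1040.8163
Stage 3 [92T→81T]: ω = 1040.8163×92/81 = 1182.1618 rpm, dir flips to −; running = −1182.1618
Stage 4 [81T→68T]: ω = 1182.1618×81/68 = 1408.1633 rpm, dir flips to +; running = +1408.1633
Stage 5 [61T→24T]: ω = 1408.1633×61/24 = 3579.0816 rpm, dir flips to −; running = −3579.0816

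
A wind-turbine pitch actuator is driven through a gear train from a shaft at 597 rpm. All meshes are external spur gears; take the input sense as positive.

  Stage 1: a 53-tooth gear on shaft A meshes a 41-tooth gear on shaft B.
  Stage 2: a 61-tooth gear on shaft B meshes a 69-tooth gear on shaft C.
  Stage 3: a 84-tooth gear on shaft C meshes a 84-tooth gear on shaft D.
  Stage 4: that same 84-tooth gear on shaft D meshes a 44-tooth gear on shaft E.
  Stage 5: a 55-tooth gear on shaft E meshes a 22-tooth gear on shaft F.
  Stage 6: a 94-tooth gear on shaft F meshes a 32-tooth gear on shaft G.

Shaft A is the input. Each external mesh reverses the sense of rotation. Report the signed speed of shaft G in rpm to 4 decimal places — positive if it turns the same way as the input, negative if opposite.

Stage 1 [53T→41T]: ω = 597.0000×53/41 = 771.7317 rpm, dir flips to −; running = −771.7317
Stage 2 [61T→69T]: ω = 771.7317×61/69 = 682.2556 rpm, dir flips to +; running = +682.2556
Stage 3 [84T→84T]: ω = 682.2556×84/84 = 682.2556 rpm, dir flips to −; running = −682.2556
Stage 4 [84T→44T]: ω = 682.2556×84/44 = 1302.4879 rpm, dir flips to +; running = +1302.4879
Stage 5 [55T→22T]: ω = 1302.4879×55/22 = 3256.2198 rpm, dir flips to −; running = −3256.2198
Stage 6 [94T→32T]: ω = 3256.2198×94/32 = 9565.1455 rpm, dir flips to +; running = +9565.1455

+9565.1455 rpm (same as input, |ω| = 9565.1455 rpm)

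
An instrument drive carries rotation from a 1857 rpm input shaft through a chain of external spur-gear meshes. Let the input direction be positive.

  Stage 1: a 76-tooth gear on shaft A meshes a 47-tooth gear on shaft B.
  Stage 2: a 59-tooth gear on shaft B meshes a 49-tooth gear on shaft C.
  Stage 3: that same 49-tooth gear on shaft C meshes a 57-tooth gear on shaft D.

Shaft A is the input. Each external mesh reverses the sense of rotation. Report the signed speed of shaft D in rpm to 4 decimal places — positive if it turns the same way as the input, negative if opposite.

-3108.1702 rpm (opposite to input, |ω| = 3108.1702 rpm)

Stage 1 [76T→47T]: ω = 1857.0000×76/47 = 3002.8085 rpm, dir flips to −; running = −3002.8085
Stage 2 [59T→49T]: ω = 3002.8085×59/49 = 3615.6266 rpm, dir flips to +; running = +3615.6266
Stage 3 [49T→57T]: ω = 3615.6266×49/57 = 3108.1702 rpm, dir flips to −; running = −3108.1702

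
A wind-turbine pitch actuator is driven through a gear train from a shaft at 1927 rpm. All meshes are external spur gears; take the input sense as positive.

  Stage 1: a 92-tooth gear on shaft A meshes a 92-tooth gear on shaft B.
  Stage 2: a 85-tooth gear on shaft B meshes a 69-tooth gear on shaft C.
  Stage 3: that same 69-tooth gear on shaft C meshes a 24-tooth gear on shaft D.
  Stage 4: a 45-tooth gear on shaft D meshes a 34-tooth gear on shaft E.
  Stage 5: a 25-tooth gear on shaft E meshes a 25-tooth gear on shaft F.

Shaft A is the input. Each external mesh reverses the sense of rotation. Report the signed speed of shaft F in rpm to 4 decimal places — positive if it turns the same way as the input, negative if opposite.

-9032.8125 rpm (opposite to input, |ω| = 9032.8125 rpm)

Stage 1 [92T→92T]: ω = 1927.0000×92/92 = 1927.0000 rpm, dir flips to −; running = −1927.0000
Stage 2 [85T→69T]: ω = 1927.0000×85/69 = 2373.8406 rpm, dir flips to +; running = +2373.8406
Stage 3 [69T→24T]: ω = 2373.8406×69/24 = 6824.7917 rpm, dir flips to −; running = −6824.7917
Stage 4 [45T→34T]: ω = 6824.7917×45/34 = 9032.8125 rpm, dir flips to +; running = +9032.8125
Stage 5 [25T→25T]: ω = 9032.8125×25/25 = 9032.8125 rpm, dir flips to −; running = −9032.8125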